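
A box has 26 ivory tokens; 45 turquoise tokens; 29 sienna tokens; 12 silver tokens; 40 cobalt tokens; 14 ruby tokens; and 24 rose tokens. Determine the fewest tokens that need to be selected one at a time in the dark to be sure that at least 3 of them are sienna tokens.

In the worst case for collecting sienna tokens, every non-sienna token comes out first.
There are 26 + 45 + 12 + 40 + 14 + 24 = 161 non-sienna tokens altogether.
After those, each further token must be sienna, so 161 + 3 = 164 draws guarantee 3 sienna tokens.

164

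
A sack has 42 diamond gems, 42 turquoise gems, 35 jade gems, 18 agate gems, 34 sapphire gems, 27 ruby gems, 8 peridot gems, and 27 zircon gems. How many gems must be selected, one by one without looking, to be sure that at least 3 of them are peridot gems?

228

In the worst case for collecting peridot gems, every non-peridot gem comes out first.
There are 42 + 42 + 35 + 18 + 34 + 27 + 27 = 225 non-peridot gems altogether.
After those, each further gem must be peridot, so 225 + 3 = 228 draws guarantee 3 peridot gems.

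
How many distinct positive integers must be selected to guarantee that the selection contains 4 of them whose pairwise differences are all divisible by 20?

Integers whose pairwise differences are multiples of 20 are exactly those sharing a remainder mod 20. By pigeonhole, the 20 residue classes mod 20 are the pigeonholes.
With 60 integers one could put 3 in each residue class and have no class reach 4.
The 61st integer pushes some class to 4, so 20·3 + 1 = 61.

61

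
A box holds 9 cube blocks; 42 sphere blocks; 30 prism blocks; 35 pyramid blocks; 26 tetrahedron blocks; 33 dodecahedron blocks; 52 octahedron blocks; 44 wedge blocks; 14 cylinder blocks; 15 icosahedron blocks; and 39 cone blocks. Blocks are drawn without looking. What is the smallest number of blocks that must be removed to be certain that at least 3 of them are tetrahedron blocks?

In the worst case for collecting tetrahedron blocks, every non-tetrahedron block comes out first.
There are 9 + 42 + 30 + 35 + 33 + 52 + 44 + 14 + 15 + 39 = 313 non-tetrahedron blocks altogether.
After those, each further block must be tetrahedron, so 313 + 3 = 316 draws guarantee 3 tetrahedron blocks.

316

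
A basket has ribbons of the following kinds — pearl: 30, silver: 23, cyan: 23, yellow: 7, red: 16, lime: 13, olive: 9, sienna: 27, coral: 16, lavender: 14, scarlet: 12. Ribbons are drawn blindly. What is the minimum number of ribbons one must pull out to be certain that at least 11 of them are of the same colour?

107

By the pigeonhole principle, the 11 colours are the holes; the ribbons drawn are the pigeons.
To avoid 11 of any one colour, the worst case takes at most 10 of each colour, or every ribbon of a colour that has fewer than 10.
That gives 10 + 10 + 10 + 7 + 10 + 10 + 9 + 10 + 10 + 10 + 10 = 106 ribbons with no colour reaching 11.
The next ribbon forces some colour to 11, so 106 + 1 = 107.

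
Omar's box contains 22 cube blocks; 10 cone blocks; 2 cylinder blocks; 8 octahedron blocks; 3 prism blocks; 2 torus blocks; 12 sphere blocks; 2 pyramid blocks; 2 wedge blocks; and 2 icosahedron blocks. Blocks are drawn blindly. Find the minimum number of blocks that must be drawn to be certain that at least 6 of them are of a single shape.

34

The 10 shapes are the holes; the blocks drawn are the pigeons.
To avoid 6 of any one shape, the worst case takes at most 5 of each shape, or every block of a shape that has fewer than 5.
That gives 5 + 5 + 2 + 5 + 3 + 2 + 5 + 2 + 2 + 2 = 33 blocks with no shape reaching 6.
The next block forces some shape to 6, so 33 + 1 = 34.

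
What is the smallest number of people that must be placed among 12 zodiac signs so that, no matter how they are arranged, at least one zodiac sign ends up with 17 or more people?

193

With 192 people one could put exactly 16 in each of the 12 zodiac signs, and no zodiac sign would reach 17.
By pigeonhole, one more person must land in a zodiac sign that already has 16, giving it 17.
So 12 × 16 + 1 = 193 people are required.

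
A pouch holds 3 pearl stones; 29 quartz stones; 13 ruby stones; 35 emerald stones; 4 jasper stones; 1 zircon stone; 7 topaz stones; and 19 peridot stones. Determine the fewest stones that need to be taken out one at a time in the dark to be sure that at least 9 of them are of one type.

Put each drawn stone into a box by type. The largest draw with every box below 9 takes min(count, 8) from each type; types with fewer than 8 contribute all they have.
Σ min(cᵢ, 8) = 3 + 8 + 8 + 8 + 4 + 1 + 7 + 8 = 47.
Draw number 47 + 1 = 48 must push one box to 9.

48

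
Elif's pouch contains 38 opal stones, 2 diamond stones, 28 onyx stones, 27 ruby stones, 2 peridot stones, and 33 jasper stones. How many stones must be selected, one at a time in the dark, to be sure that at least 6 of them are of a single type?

25

Pigeonhole: put each drawn stone into a box by type. The largest draw with every box below 6 takes min(count, 5) from each type; types with fewer than 5 contribute all they have.
Σ min(cᵢ, 5) = 5 + 2 + 5 + 5 + 2 + 5 = 24.
Draw number 24 + 1 = 25 must push one box to 6.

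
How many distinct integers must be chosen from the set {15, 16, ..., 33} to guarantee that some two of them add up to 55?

14

Group the elements by complementary pair {x, 55−x}: {22,33}, {23,32}, {24,31}, …, giving 6 two-element pairs and 7 integers whose partner 55−x falls outside [15,33].
Pigeonhole: treating each of those 13 groups as a pigeonhole, one can pick one integer per group — 13 integers — with no two summing to 55.
The 14th integer lands in an occupied pair, forcing a sum of 55.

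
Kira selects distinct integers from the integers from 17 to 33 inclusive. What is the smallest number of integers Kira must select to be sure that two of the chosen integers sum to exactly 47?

11

A set avoiding the sum 47 can contain at most one of each pair {x, 47−x}, plus the 3 elements whose complement lies outside the range.
The integers 24, …, 33 (10 of them) are such a set: any two sum to at least 24+25 = 49 > 47.
Any 11th integer completes one of the 7 pairs, so 11 choices force a sum of 47.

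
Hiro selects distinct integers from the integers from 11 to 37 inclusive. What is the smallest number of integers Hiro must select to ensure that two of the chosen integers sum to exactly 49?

Group the elements by complementary pair {x, 49−x}: {12,37}, {13,36}, {14,35}, …, giving 13 two-element pairs and 1 integer whose partner 49−x falls outside [11,37].
Pigeonhole: treating each of those 14 groups as a pigeonhole, one can pick one integer per group — 14 integers — with no two summing to 49.
The 15th integer lands in an occupied pair, forcing a sum of 49.

15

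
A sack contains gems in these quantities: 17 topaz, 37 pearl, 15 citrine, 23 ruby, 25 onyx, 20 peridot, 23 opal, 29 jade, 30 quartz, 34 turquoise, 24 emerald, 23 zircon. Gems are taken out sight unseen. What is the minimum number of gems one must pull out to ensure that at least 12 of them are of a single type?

133

By pigeonhole, put each drawn gem into a box by type. The largest draw with every box below 12 takes min(count, 11) from each type.
Σ min(cᵢ, 11) = 11 + 11 + 11 + 11 + 11 + 11 + 11 + 11 + 11 + 11 + 11 + 11 = 132.
Draw number 132 + 1 = 133 must push one box to 12.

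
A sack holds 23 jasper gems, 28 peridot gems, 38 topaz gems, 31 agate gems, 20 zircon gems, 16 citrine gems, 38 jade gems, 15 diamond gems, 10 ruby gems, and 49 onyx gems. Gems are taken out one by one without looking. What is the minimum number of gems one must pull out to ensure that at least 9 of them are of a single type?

The 10 types are the holes; the gems drawn are the pigeons.
To avoid 9 of any one type, the worst case takes at most 8 of each type.
That gives 8 + 8 + 8 + 8 + 8 + 8 + 8 + 8 + 8 + 8 = 80 gems with no type reaching 9.
The next gem forces some type to 9, so 80 + 1 = 81.

81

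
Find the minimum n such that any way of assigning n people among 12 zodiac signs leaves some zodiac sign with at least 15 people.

With 168 people one could put exactly 14 in each of the 12 zodiac signs, and no zodiac sign would reach 15.
Pigeonhole: one more person must land in a zodiac sign that already has 14, giving it 15.
So 12 × 14 + 1 = 169 people are required.

169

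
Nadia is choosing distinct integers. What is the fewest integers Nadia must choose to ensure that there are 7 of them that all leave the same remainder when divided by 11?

67

By pigeonhole, the 11 residue classes mod 11 are the pigeonholes.
With 66 integers one could put 6 in each residue class and have no class reach 7.
The 67th integer pushes some class to 7, so 11·6 + 1 = 67.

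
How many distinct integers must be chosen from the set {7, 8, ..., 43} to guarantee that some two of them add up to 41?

Two chosen integers sum to 41 exactly when both halves of some pair {x, 41−x} with 7 ≤ x ≤ 41−x ≤ 34 are chosen — 14 such pairs.
The remaining 9 elements (those with no distinct partner in range) can never complete a 41-sum, so the worst case takes all of them and one from each pair: 9 + 14 = 23.
The 24th integer has to be the second member of some pair, so 23 + 1 = 24.

24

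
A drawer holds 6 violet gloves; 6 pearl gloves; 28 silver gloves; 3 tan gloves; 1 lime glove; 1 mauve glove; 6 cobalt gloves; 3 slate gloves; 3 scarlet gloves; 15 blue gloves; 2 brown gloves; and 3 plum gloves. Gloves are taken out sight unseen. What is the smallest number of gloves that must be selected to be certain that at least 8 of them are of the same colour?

An adversary could hand out at most 7 gloves per colour (10 colours run out sooner): 6 + 6 + 7 + 3 + 1 + 1 + 6 + 3 + 3 + 7 + 2 + 3 = 48 gloves and still no colour has 8.
One more glove lands in a colour already at 7, so 49 draws are enough and 48 are not.

49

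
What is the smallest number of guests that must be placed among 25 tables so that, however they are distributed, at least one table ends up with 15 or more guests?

351

With 350 guests one could put exactly 14 in each of the 25 tables, and no table would reach 15.
By pigeonhole, one more guest must land in a table that already has 14, giving it 15.
So 25 × 14 + 1 = 351 guests are required.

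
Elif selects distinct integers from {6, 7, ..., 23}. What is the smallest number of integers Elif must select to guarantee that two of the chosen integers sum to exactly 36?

14

Group the elements by complementary pair {x, 36−x}: {13,23}, {14,22}, {15,21}, …, giving 5 two-element pairs, the single value 18 (it cannot pair with itself since the integers are distinct), and 7 integers whose partner 36−x falls outside [6,23].
By the pigeonhole principle, treating each of those 13 groups as a pigeonhole, one can pick one integer per group — 13 integers — with no two summing to 36.
The 14th integer lands in an occupied pair, forcing a sum of 36.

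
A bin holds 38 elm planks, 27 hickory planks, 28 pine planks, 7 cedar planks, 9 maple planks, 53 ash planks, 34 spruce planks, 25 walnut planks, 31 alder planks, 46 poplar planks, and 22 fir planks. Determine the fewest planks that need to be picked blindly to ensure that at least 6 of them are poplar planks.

In the worst case for collecting poplar planks, every non-poplar plank comes out first.
There are 38 + 27 + 28 + 7 + 9 + 53 + 34 + 25 + 31 + 22 = 274 non-poplar planks altogether.
After those, each further plank must be poplar, so 274 + 6 = 280 draws guarantee 6 poplar planks.

280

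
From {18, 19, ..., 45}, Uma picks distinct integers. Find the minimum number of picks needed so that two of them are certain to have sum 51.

21

Two chosen integers sum to 51 exactly when both halves of some pair {x, 51−x} with 18 ≤ x ≤ 51−x ≤ 33 are chosen — 8 such pairs.
The remaining 12 elements (those with no distinct partner in range) can never complete a 51-sum, so the worst case takes all of them and one from each pair: 12 + 8 = 20.
Pigeonhole: the 21st integer has to be the second member of some pair, so 20 + 1 = 21.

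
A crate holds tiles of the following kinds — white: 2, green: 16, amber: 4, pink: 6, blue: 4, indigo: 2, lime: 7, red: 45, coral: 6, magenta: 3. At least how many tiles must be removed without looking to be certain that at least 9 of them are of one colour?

The 10 colours are the holes; the tiles drawn are the pigeons.
To avoid 9 of any one colour, the worst case takes at most 8 of each colour, or every tile of a colour that has fewer than 8.
That gives 2 + 8 + 4 + 6 + 4 + 2 + 7 + 8 + 6 + 3 = 50 tiles with no colour reaching 9.
The next tile forces some colour to 9, so 50 + 1 = 51.

51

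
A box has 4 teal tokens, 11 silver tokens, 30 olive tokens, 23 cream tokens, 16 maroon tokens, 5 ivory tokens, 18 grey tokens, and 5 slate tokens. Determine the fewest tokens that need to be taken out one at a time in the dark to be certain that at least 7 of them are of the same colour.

45

By pigeonhole, put each drawn token into a box by colour. The largest draw with every box below 7 takes min(count, 6) from each colour; colours with fewer than 6 contribute all they have.
Σ min(cᵢ, 6) = 4 + 6 + 6 + 6 + 6 + 5 + 6 + 5 = 44.
Draw number 44 + 1 = 45 must push one box to 7.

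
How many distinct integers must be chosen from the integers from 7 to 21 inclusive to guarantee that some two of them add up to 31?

10

A set avoiding the sum 31 can contain at most one of each pair {x, 31−x}, plus the 3 elements whose complement lies outside the range.
The integers 7, …, 15 (9 of them) are such a set: any two sum to at least 7+8 = 15 and at most 14+15 = 29 < 31.
By pigeonhole, any 10th integer completes one of the 6 pairs, so 10 choices force a sum of 31.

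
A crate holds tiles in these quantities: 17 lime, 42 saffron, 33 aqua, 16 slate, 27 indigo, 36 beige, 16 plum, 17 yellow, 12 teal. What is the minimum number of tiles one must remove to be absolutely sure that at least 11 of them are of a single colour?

91

An adversary could hand out at most 10 tiles per colour: 10 + 10 + 10 + 10 + 10 + 10 + 10 + 10 + 10 = 90 tiles and still no colour has 11.
By pigeonhole, one more tile lands in a colour already at 10, so 91 draws are enough and 90 are not.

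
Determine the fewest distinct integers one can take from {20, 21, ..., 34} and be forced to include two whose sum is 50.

A set avoiding the sum 50 can contain at most one of each pair {x, 50−x}, plus the 5 elements whose complement lies outside the range or equal to its own complement.
The integers 25, …, 34 (10 of them) are such a set: any two sum to at least 25+26 = 51 > 50.
Any 11th integer completes one of the 5 pairs, so 11 choices force a sum of 50.

11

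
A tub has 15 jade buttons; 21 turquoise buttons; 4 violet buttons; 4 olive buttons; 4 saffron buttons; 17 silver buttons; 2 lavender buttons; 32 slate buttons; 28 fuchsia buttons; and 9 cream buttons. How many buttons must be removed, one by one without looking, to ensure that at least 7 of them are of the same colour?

51

By the pigeonhole principle, put each drawn button into a box by colour. The largest draw with every box below 7 takes min(count, 6) from each colour; colours with fewer than 6 contribute all they have.
Σ min(cᵢ, 6) = 6 + 6 + 4 + 4 + 4 + 6 + 2 + 6 + 6 + 6 = 50.
Draw number 50 + 1 = 51 must push one box to 7.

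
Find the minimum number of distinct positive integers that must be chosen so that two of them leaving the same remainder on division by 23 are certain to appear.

The 23 residue classes mod 23 are the pigeonholes.
With 23 integers one could put 1 in each residue class and have no class reach 2.
The 24th integer pushes some class to 2, so 23·1 + 1 = 24.

24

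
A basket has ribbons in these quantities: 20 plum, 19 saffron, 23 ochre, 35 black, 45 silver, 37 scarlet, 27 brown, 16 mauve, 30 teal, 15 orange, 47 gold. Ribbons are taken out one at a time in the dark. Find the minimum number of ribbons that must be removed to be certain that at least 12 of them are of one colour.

By pigeonhole, put each drawn ribbon into a box by colour. The largest draw with every box below 12 takes min(count, 11) from each colour.
Σ min(cᵢ, 11) = 11 + 11 + 11 + 11 + 11 + 11 + 11 + 11 + 11 + 11 + 11 = 121.
Draw number 121 + 1 = 122 must push one box to 12.

122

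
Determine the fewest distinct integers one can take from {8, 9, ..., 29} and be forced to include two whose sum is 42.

A set avoiding the sum 42 can contain at most one of each pair {x, 42−x}, plus the 6 elements whose complement lies outside the range or equal to its own complement.
The integers 8, …, 21 (14 of them) are such a set: any two sum to at least 8+9 = 17 and at most 20+21 = 41 < 42.
Any 15th integer completes one of the 8 pairs, so 15 choices force a sum of 42.

15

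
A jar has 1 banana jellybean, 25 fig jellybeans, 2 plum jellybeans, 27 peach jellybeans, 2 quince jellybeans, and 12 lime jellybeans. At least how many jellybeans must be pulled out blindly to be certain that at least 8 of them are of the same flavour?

Pigeonhole: the 6 flavours are the holes; the jellybeans drawn are the pigeons.
To avoid 8 of any one flavour, the worst case takes at most 7 of each flavour, or every jellybean of a flavour that has fewer than 7.
That gives 1 + 7 + 2 + 7 + 2 + 7 = 26 jellybeans with no flavour reaching 8.
The next jellybean forces some flavour to 8, so 26 + 1 = 27.

27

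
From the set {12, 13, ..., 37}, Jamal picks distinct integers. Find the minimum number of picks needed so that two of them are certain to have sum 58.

A set avoiding the sum 58 can contain at most one of each pair {x, 58−x}, plus the 10 elements whose complement lies outside the range or equal to its own complement.
The integers 12, …, 29 (18 of them) are such a set: any two sum to at least 12+13 = 25 and at most 28+29 = 57 < 58.
By the pigeonhole principle, any 19th integer completes one of the 8 pairs, so 19 choices force a sum of 58.

19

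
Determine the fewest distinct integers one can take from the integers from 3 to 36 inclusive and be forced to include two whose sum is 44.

21

Two chosen integers sum to 44 exactly when both halves of some pair {x, 44−x} with 8 ≤ x ≤ 44−x ≤ 36 are chosen — 14 such pairs.
The remaining 6 elements (those with no distinct partner in range) can never complete a 44-sum, so the worst case takes all of them and one from each pair: 6 + 14 = 20.
By the pigeonhole principle, the 21st integer has to be the second member of some pair, so 20 + 1 = 21.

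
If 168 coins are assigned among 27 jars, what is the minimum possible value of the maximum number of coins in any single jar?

7

Pigeonhole: the 27 jars are the holes and the 168 coins are the pigeons.
If every jar held at most 6 coins, the total would be at most 27 × 6 = 162, which is less than 168.
So some jar holds at least ⌈168/27⌉ = 7 coins.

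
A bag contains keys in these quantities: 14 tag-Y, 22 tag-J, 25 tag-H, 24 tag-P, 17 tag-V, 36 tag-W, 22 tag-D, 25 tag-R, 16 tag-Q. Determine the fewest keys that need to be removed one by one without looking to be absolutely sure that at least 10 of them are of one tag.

82

Pigeonhole: put each drawn key into a box by tag. The largest draw with every box below 10 takes min(count, 9) from each tag.
Σ min(cᵢ, 9) = 9 + 9 + 9 + 9 + 9 + 9 + 9 + 9 + 9 = 81.
Draw number 81 + 1 = 82 must push one box to 10.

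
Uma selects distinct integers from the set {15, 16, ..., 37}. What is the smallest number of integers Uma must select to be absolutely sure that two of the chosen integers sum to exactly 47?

A set avoiding the sum 47 can contain at most one of each pair {x, 47−x}, plus the 5 elements whose complement lies outside the range.
The integers 24, …, 37 (14 of them) are such a set: any two sum to at least 24+25 = 49 > 47.
Any 15th integer completes one of the 9 pairs, so 15 choices force a sum of 47.

15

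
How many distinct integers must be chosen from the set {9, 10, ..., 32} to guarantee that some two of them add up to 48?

17

Group the elements by complementary pair {x, 48−x}: {16,32}, {17,31}, {18,30}, …, giving 8 two-element pairs, the single value 24 (it cannot pair with itself since the integers are distinct), and 7 integers whose partner 48−x falls outside [9,32].
Pigeonhole: treating each of those 16 groups as a pigeonhole, one can pick one integer per group — 16 integers — with no two summing to 48.
The 17th integer lands in an occupied pair, forcing a sum of 48.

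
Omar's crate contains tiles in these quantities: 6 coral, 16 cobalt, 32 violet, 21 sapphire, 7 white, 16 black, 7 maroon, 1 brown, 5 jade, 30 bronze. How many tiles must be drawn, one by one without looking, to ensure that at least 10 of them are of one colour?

72

By pigeonhole, the 10 colours are the holes; the tiles drawn are the pigeons.
To avoid 10 of any one colour, the worst case takes at most 9 of each colour, or every tile of a colour that has fewer than 9.
That gives 6 + 9 + 9 + 9 + 7 + 9 + 7 + 1 + 5 + 9 = 71 tiles with no colour reaching 10.
The next tile forces some colour to 10, so 71 + 1 = 72.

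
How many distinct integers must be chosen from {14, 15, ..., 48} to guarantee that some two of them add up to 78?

Two chosen integers sum to 78 exactly when both halves of some pair {x, 78−x} with 30 ≤ x ≤ 78−x ≤ 48 are chosen — 9 such pairs.
The remaining 17 elements (those with no distinct partner in range) can never complete a 78-sum, so the worst case takes all of them and one from each pair: 17 + 9 = 26.
Pigeonhole: the 27th integer has to be the second member of some pair, so 26 + 1 = 27.

27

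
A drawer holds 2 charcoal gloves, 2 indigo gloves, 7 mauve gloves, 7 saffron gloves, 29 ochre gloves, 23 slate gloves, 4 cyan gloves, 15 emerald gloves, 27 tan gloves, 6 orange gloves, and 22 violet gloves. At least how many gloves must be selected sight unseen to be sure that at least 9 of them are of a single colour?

Pigeonhole: the 11 colours are the holes; the gloves drawn are the pigeons.
To avoid 9 of any one colour, the worst case takes at most 8 of each colour, or every glove of a colour that has fewer than 8.
That gives 2 + 2 + 7 + 7 + 8 + 8 + 4 + 8 + 8 + 6 + 8 = 68 gloves with no colour reaching 9.
The next glove forces some colour to 9, so 68 + 1 = 69.

69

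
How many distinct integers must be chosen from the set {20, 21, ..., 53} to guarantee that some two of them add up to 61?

24

Group the elements by complementary pair {x, 61−x}: {20,41}, {21,40}, {22,39}, …, giving 11 two-element pairs and 12 integers whose partner 61−x falls outside [20,53].
By the pigeonhole principle, treating each of those 23 groups as a pigeonhole, one can pick one integer per group — 23 integers — with no two summing to 61.
The 24th integer lands in an occupied pair, forcing a sum of 61.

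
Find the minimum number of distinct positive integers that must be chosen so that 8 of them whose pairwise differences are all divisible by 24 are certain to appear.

Integers whose pairwise differences are multiples of 24 are exactly those sharing a remainder mod 24. The 24 residue classes mod 24 are the pigeonholes.
With 168 integers one could put 7 in each residue class and have no class reach 8.
The 169th integer pushes some class to 8, so 24·7 + 1 = 169.

169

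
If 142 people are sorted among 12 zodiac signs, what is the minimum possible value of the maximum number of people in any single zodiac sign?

12

The 12 zodiac signs are the holes and the 142 people are the pigeons.
If every zodiac sign held at most 11 people, the total would be at most 12 × 11 = 132, which is less than 142.
So some zodiac sign holds at least ⌈142/12⌉ = 12 people.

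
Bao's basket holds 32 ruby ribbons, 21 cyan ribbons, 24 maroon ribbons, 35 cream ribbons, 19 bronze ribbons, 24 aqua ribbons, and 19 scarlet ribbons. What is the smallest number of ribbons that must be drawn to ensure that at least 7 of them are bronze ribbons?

In the worst case for collecting bronze ribbons, every non-bronze ribbon comes out first.
There are 32 + 21 + 24 + 35 + 24 + 19 = 155 non-bronze ribbons altogether.
After those, each further ribbon must be bronze, so 155 + 7 = 162 draws guarantee 7 bronze ribbons.

162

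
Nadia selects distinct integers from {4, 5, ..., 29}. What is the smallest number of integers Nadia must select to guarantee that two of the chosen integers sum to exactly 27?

Group the elements by complementary pair {x, 27−x}: {4,23}, {5,22}, {6,21}, …, giving 10 two-element pairs and 6 integers whose partner 27−x falls outside [4,29].
Treating each of those 16 groups as a pigeonhole, one can pick one integer per group — 16 integers — with no two summing to 27.
The 17th integer lands in an occupied pair, forcing a sum of 27.

17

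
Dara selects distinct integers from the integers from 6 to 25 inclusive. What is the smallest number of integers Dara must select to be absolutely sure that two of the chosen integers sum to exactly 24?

A set avoiding the sum 24 can contain at most one of each pair {x, 24−x}, plus the 8 elements whose complement lies outside the range or equal to its own complement.
The integers 12, …, 25 (14 of them) are such a set: any two sum to at least 12+13 = 25 > 24.
Pigeonhole: any 15th integer completes one of the 6 pairs, so 15 choices force a sum of 24.

15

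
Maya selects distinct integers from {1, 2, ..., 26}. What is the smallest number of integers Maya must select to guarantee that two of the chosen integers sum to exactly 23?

Group the elements by complementary pair {x, 23−x}: {1,22}, {2,21}, {3,20}, …, giving 11 two-element pairs and 4 integers whose partner 23−x falls outside [1,26].
By the pigeonhole principle, treating each of those 15 groups as a pigeonhole, one can pick one integer per group — 15 integers — with no two summing to 23.
The 16th integer lands in an occupied pair, forcing a sum of 23.

16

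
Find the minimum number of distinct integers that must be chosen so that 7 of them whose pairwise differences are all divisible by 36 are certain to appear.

Integers whose pairwise differences are multiples of 36 are exactly those sharing a remainder mod 36. The 36 residue classes mod 36 are the pigeonholes.
With 216 integers one could put 6 in each residue class and have no class reach 7.
The 217th integer pushes some class to 7, so 36·6 + 1 = 217.

217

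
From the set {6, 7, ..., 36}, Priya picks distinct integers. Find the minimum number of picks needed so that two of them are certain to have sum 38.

19

Group the elements by complementary pair {x, 38−x}: {6,32}, {7,31}, {8,30}, …, giving 13 two-element pairs, the single value 19 (it cannot pair with itself since the integers are distinct), and 4 integers whose partner 38−x falls outside [6,36].
Pigeonhole: treating each of those 18 groups as a pigeonhole, one can pick one integer per group — 18 integers — with no two summing to 38.
The 19th integer lands in an occupied pair, forcing a sum of 38.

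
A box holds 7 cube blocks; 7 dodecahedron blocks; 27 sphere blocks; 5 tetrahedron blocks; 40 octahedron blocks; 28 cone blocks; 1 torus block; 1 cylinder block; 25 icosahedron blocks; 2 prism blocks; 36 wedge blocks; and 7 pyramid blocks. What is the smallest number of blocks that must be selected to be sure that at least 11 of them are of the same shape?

The 12 shapes are the holes; the blocks drawn are the pigeons.
To avoid 11 of any one shape, the worst case takes at most 10 of each shape, or every block of a shape that has fewer than 10.
That gives 7 + 7 + 10 + 5 + 10 + 10 + 1 + 1 + 10 + 2 + 10 + 7 = 80 blocks with no shape reaching 11.
The next block forces some shape to 11, so 80 + 1 = 81.

81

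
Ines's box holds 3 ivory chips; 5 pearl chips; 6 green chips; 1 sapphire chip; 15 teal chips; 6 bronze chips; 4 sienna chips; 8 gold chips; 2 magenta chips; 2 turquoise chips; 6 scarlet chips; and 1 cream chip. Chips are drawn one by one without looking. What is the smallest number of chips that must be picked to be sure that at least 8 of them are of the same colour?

Pigeonhole: put each drawn chip into a box by colour. The largest draw with every box below 8 takes min(count, 7) from each colour; colours with fewer than 7 contribute all they have.
Σ min(cᵢ, 7) = 3 + 5 + 6 + 1 + 7 + 6 + 4 + 7 + 2 + 2 + 6 + 1 = 50.
Draw number 50 + 1 = 51 must push one box to 8.

51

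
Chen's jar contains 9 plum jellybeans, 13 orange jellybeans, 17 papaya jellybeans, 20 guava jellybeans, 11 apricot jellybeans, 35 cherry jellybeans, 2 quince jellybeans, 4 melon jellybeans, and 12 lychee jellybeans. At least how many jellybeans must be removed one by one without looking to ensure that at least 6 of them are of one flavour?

42

The 9 flavours are the holes; the jellybeans drawn are the pigeons.
To avoid 6 of any one flavour, the worst case takes at most 5 of each flavour, or every jellybean of a flavour that has fewer than 5.
That gives 5 + 5 + 5 + 5 + 5 + 5 + 2 + 4 + 5 = 41 jellybeans with no flavour reaching 6.
The next jellybean forces some flavour to 6, so 41 + 1 = 42.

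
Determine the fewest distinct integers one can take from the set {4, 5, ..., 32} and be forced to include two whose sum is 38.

Group the elements by complementary pair {x, 38−x}: {6,32}, {7,31}, {8,30}, …, giving 13 two-element pairs; the single value 19 (it cannot pair with itself since the integers are distinct); and 2 integers whose partner 38−x falls outside [4,32].
By the pigeonhole principle, treating each of those 16 groups as a pigeonhole, one can pick one integer per group — 16 integers — with no two summing to 38.
The 17th integer lands in an occupied pair, forcing a sum of 38.

17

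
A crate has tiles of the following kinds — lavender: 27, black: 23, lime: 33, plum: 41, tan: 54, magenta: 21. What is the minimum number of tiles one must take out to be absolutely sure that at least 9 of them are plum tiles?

167

In the worst case for collecting plum tiles, every non-plum tile comes out first.
There are 27 + 23 + 33 + 54 + 21 = 158 non-plum tiles altogether.
After those, each further tile must be plum, so 158 + 9 = 167 draws guarantee 9 plum tiles.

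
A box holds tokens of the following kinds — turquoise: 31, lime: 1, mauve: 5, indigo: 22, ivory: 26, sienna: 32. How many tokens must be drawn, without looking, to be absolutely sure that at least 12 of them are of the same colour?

The 6 colours are the holes; the tokens drawn are the pigeons.
To avoid 12 of any one colour, the worst case takes at most 11 of each colour, or every token of a colour that has fewer than 11.
That gives 11 + 1 + 5 + 11 + 11 + 11 = 50 tokens with no colour reaching 12.
The next token forces some colour to 12, so 50 + 1 = 51.

51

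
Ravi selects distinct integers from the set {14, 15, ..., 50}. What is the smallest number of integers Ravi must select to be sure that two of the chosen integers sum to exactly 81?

28

Group the elements by complementary pair {x, 81−x}: {31,50}, {32,49}, {33,48}, …, giving 10 two-element pairs and 17 integers whose partner 81−x falls outside [14,50].
Treating each of those 27 groups as a pigeonhole, one can pick one integer per group — 27 integers — with no two summing to 81.
The 28th integer lands in an occupied pair, forcing a sum of 81.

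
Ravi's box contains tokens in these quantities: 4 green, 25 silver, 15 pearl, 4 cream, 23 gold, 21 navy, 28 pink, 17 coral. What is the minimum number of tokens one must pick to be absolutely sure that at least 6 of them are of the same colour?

An adversary could hand out at most 5 tokens per colour (green, cream run out sooner): 4 + 5 + 5 + 4 + 5 + 5 + 5 + 5 = 38 tokens and still no colour has 6.
One more token lands in a colour already at 5, so 39 draws are enough and 38 are not.

39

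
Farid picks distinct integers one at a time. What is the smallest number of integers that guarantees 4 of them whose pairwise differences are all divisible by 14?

Integers whose pairwise differences are multiples of 14 are exactly those sharing a remainder mod 14. The 14 residue classes mod 14 are the pigeonholes.
With 42 integers one could put 3 in each residue class and have no class reach 4.
The 43rd integer pushes some class to 4, so 14·3 + 1 = 43.

43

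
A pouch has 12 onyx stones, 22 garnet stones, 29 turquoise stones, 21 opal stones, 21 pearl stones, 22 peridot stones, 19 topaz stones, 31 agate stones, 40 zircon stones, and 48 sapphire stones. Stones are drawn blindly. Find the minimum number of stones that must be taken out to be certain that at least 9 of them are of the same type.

By the pigeonhole principle, the 10 types are the holes; the stones drawn are the pigeons.
To avoid 9 of any one type, the worst case takes at most 8 of each type.
That gives 8 + 8 + 8 + 8 + 8 + 8 + 8 + 8 + 8 + 8 = 80 stones with no type reaching 9.
The next stone forces some type to 9, so 80 + 1 = 81.

81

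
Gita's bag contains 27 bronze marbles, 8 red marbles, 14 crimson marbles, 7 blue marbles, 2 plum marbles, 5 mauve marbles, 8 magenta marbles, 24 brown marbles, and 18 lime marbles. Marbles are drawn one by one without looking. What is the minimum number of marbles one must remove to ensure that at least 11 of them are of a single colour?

71

Pigeonhole: the 9 colours are the holes; the marbles drawn are the pigeons.
To avoid 11 of any one colour, the worst case takes at most 10 of each colour, or every marble of a colour that has fewer than 10.
That gives 10 + 8 + 10 + 7 + 2 + 5 + 8 + 10 + 10 = 70 marbles with no colour reaching 11.
The next marble forces some colour to 11, so 70 + 1 = 71.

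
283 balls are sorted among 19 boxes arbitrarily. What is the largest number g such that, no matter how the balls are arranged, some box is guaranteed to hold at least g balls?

By pigeonhole, the 19 boxes are the holes and the 283 balls are the pigeons.
If every box held at most 14 balls, the total would be at most 19 × 14 = 266, which is less than 283.
So some box holds at least ⌈283/19⌉ = 15 balls.

15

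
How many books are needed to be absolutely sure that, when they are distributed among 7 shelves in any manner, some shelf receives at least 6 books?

36

With 35 books one could put exactly 5 in each of the 7 shelves, and no shelf would reach 6.
Pigeonhole: one more book must land in a shelf that already has 5, giving it 6.
So 7 × 5 + 1 = 36 books are required.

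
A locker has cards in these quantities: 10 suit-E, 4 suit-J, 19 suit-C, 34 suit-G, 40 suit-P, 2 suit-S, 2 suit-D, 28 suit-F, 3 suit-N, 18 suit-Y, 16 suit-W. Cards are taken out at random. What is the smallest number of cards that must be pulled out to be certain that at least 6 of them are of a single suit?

47

An adversary could hand out at most 5 cards per suit (4 suits run out sooner): 5 + 4 + 5 + 5 + 5 + 2 + 2 + 5 + 3 + 5 + 5 = 46 cards and still no suit has 6.
By pigeonhole, one more card lands in a suit already at 5, so 47 draws are enough and 46 are not.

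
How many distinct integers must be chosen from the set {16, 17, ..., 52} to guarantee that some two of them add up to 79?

Two chosen integers sum to 79 exactly when both halves of some pair {x, 79−x} with 27 ≤ x ≤ 79−x ≤ 52 are chosen — 13 such pairs.
The remaining 11 elements (those with no distinct partner in range) can never complete a 79-sum, so the worst case takes all of them and one from each pair: 11 + 13 = 24.
By pigeonhole, the 25th integer has to be the second member of some pair, so 24 + 1 = 25.

25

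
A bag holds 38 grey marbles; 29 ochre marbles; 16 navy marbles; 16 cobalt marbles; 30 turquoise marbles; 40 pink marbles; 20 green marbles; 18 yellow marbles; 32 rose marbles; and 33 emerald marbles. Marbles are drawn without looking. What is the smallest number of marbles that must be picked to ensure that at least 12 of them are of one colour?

Put each drawn marble into a box by colour. The largest draw with every box below 12 takes min(count, 11) from each colour.
Σ min(cᵢ, 11) = 11 + 11 + 11 + 11 + 11 + 11 + 11 + 11 + 11 + 11 = 110.
Draw number 110 + 1 = 111 must push one box to 12.

111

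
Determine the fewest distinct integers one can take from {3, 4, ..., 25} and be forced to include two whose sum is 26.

Group the elements by complementary pair {x, 26−x}: {3,23}, {4,22}, {5,21}, …, giving 10 two-element pairs, the single value 13 (it cannot pair with itself since the integers are distinct), and 2 integers whose partner 26−x falls outside [3,25].
Pigeonhole: treating each of those 13 groups as a pigeonhole, one can pick one integer per group — 13 integers — with no two summing to 26.
The 14th integer lands in an occupied pair, forcing a sum of 26.

14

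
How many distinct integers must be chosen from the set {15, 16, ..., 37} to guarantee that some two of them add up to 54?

14

Group the elements by complementary pair {x, 54−x}: {17,37}, {18,36}, {19,35}, …, giving 10 two-element pairs, the single value 27 (it cannot pair with itself since the integers are distinct), and 2 integers whose partner 54−x falls outside [15,37].
Treating each of those 13 groups as a pigeonhole, one can pick one integer per group — 13 integers — with no two summing to 54.
The 14th integer lands in an occupied pair, forcing a sum of 54.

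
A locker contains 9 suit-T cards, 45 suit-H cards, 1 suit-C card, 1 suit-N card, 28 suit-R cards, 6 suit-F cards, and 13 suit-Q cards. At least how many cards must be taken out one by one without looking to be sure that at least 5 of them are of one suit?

By the pigeonhole principle, the 7 suits are the holes; the cards drawn are the pigeons.
To avoid 5 of any one suit, the worst case takes at most 4 of each suit, or every card of a suit that has fewer than 4.
That gives 4 + 4 + 1 + 1 + 4 + 4 + 4 = 22 cards with no suit reaching 5.
The next card forces some suit to 5, so 22 + 1 = 23.

23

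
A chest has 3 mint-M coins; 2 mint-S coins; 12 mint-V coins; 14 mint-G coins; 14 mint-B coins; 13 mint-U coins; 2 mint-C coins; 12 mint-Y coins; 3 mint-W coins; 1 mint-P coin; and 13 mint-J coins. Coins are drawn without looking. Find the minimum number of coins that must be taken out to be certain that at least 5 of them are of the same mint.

By the pigeonhole principle, put each drawn coin into a box by mint. The largest draw with every box below 5 takes min(count, 4) from each mint; mints with fewer than 4 contribute all they have.
Σ min(cᵢ, 4) = 3 + 2 + 4 + 4 + 4 + 4 + 2 + 4 + 3 + 1 + 4 = 35.
Draw number 35 + 1 = 36 must push one box to 5.

36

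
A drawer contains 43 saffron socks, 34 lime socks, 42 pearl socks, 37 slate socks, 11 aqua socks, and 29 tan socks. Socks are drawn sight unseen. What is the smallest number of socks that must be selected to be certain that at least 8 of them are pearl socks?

162

In the worst case for collecting pearl socks, every non-pearl sock comes out first.
There are 43 + 34 + 37 + 11 + 29 = 154 non-pearl socks altogether.
After those, each further sock must be pearl, so 154 + 8 = 162 draws guarantee 8 pearl socks.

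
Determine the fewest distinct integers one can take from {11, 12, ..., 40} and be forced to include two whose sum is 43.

A set avoiding the sum 43 can contain at most one of each pair {x, 43−x}, plus the 8 elements whose complement lies outside the range.
The integers 22, …, 40 (19 of them) are such a set: any two sum to at least 22+23 = 45 > 43.
By the pigeonhole principle, any 20th integer completes one of the 11 pairs, so 20 choices force a sum of 43.

20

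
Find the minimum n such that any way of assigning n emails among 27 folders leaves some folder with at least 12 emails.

With 297 emails one could put exactly 11 in each of the 27 folders, and no folder would reach 12.
One more email must land in a folder that already has 11, giving it 12.
So 27 × 11 + 1 = 298 emails are required.

298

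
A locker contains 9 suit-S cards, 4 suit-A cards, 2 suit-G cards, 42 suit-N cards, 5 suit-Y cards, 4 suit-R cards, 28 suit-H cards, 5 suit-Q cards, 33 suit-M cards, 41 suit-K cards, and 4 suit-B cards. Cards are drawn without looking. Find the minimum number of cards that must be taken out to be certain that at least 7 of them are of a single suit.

Put each drawn card into a box by suit. The largest draw with every box below 7 takes min(count, 6) from each suit; suits with fewer than 6 contribute all they have.
Σ min(cᵢ, 6) = 6 + 4 + 2 + 6 + 5 + 4 + 6 + 5 + 6 + 6 + 4 = 54.
Draw number 54 + 1 = 55 must push one box to 7.

55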